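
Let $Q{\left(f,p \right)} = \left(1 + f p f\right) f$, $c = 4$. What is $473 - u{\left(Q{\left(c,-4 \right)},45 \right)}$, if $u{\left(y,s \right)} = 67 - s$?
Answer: $451$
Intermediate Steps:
$Q{\left(f,p \right)} = f \left(1 + p f^{2}\right)$ ($Q{\left(f,p \right)} = \left(1 + p f^{2}\right) f = f \left(1 + p f^{2}\right)$)
$473 - u{\left(Q{\left(c,-4 \right)},45 \right)} = 473 - \left(67 - 45\right) = 473 - 22 = 451$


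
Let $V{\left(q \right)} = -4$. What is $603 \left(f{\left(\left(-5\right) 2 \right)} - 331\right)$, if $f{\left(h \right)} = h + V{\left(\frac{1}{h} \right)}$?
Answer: $-208035$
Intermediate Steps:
$f{\left(h \right)} = -4 + h$ ($f{\left(h \right)} = h - 4 = -4 + h$)
$603 \left(f{\left(\left(-5\right) 2 \right)} - 331\right) = 603 \left(\left(-4 - 10\right) - 331\right) = 603 \left(-14 - 331\right) = 603 \left(-345\right) = -208035$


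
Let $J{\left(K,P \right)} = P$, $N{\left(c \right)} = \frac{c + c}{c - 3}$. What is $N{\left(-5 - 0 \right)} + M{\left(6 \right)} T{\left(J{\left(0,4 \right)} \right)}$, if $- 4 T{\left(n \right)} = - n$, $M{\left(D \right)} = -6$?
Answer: $- \frac{19}{4} \approx -4.75$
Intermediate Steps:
$N{\left(c \right)} = \frac{2 c}{-3 + c}$
$T{\left(n \right)} = \frac{n}{4}$ ($T{\left(n \right)} = - \frac{\left(-1\right) n}{4} = \frac{n}{4}$)
$N{\left(-5 - 0 \right)} + M{\left(6 \right)} T{\left(J{\left(0,4 \right)} \right)} = \frac{2 \left(-5 - 0\right)}{-3 - 5} - 6 \cdot \frac{1}{4} \cdot 4 = \frac{2 \left(-5 + 0\right)}{-3 + \left(-5 + 0\right)} - 6 = 2 \left(-5\right) \frac{1}{-3 - 5} - 6 = 2 \left(-5\right) \frac{1}{-8} - 6 = 2 \left(-5\right) \left(- \frac{1}{8}\right) - 6 = \frac{5}{4} - 6 = - \frac{19}{4}$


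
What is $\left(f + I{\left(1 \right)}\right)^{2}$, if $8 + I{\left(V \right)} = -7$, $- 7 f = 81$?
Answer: $\frac{34596}{49} \approx 706.04$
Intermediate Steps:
$f = - \frac{81}{7}$ ($f = \left(- \frac{1}{7}\right) 81 = - \frac{81}{7} \approx -11.571$)
$I{\left(V \right)} = -15$ ($I{\left(V \right)} = -8 - 7 = -15$)
$\left(f + I{\left(1 \right)}\right)^{2} = \left(- \frac{81}{7} - 15\right)^{2} = \left(- \frac{186}{7}\right)^{2} = \frac{34596}{49}$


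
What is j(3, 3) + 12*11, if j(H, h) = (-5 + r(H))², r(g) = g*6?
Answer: 301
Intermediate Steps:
r(g) = 6*g
j(H, h) = (-5 + 6*H)²
j(3, 3) + 12*11 = (-5 + 6*3)² + 12*11 = (-5 + 18)² + 132 = 13² + 132 = 169 + 132 = 301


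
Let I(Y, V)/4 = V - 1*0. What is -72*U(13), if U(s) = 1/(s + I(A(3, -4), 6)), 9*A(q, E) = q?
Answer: -72/37 ≈ -1.9459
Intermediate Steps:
A(q, E) = q/9
I(Y, V) = 4*V (I(Y, V) = 4*(V - 1*0) = 4*(V + 0) = 4*V)
U(s) = 1/(24 + s) (U(s) = 1/(s + 4*6) = 1/(s + 24) = 1/(24 + s))
-72*U(13) = -72/(24 + 13) = -72/37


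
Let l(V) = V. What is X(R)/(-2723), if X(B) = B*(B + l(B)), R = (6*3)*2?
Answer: -2592/2723 ≈ -0.95189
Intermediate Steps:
R = 36 (R = 18*2 = 36)
X(B) = 2*B² (X(B) = B*(B + B) = B*(2*B) = 2*B²)
X(R)/(-2723) = (2*36²)/(-2723) = (2*1296)*(-1/2723) = 2592*(-1/2723) = -2592/2723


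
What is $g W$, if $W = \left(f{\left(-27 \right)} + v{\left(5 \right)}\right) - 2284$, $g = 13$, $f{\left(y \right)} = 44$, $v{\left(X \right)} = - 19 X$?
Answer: $-30355$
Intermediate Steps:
$W = -2335$ ($W = \left(44 - 95\right) - 2284 = -51 - 2284 = -2335$)
$g W = 13 \left(-2335\right) = -30355$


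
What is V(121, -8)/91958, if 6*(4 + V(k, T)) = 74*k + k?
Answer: 3017/183916 ≈ 0.016404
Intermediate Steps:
V(k, T) = -4 + 25*k/2 (V(k, T) = -4 + (74*k + k)/6 = -4 + (75*k)/6 = -4 + 25*k/2)
V(121, -8)/91958 = (-4 + (25/2)*121)/91958 = (-4 + 3025/2)*(1/91958) = (3017/2)*(1/91958) = 3017/183916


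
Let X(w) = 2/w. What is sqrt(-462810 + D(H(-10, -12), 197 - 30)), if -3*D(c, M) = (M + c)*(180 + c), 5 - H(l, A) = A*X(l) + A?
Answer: I*sqrt(106782702)/15 ≈ 688.9*I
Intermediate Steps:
H(l, A) = 5 - A - 2*A/l (H(l, A) = 5 - (A*(2/l) + A) = 5 - (2*A/l + A) = 5 - (A + 2*A/l) = 5 + (-A - 2*A/l) = 5 - A - 2*A/l)
D(c, M) = -(180 + c)*(M + c)/3 (D(c, M) = -(M + c)*(180 + c)/3 = -(180 + c)*(M + c)/3)
sqrt(-462810 + D(H(-10, -12), 197 - 30)) = sqrt(-462810 + (-60*(197 - 30) - 60*(5 - 1*(-12) - 2*(-12)/(-10)) - (5 - 1*(-12) - 2*(-12)/(-10))**2/3 - (197 - 30)*(5 - 1*(-12) - 2*(-12)/(-10))/3)) = sqrt(-462810 + (-60*167 - 60*(5 + 12 - 2*(-12)*(-1/10)) - (5 + 12 - 2*(-12)*(-1/10))**2/3 - 1/3*167*(5 + 12 - 2*(-12)*(-1/10)))) = sqrt(-462810 + (-10020 - 60*(5 + 12 - 12/5) - (5 + 12 - 12/5)**2/3 - 1/3*167*(5 + 12 - 12/5))) = sqrt(-462810 + (-10020 - 60*73/5 - (73/5)**2/3 - 1/3*167*73/5)) = sqrt(-462810 + (-10020 - 876 - 1/3*5329/25 - 12191/15)) = sqrt(-462810 + (-10020 - 876 - 5329/75 - 12191/15)) = sqrt(-462810 - 883484/75) = sqrt(-35594234/75) = I*sqrt(106782702)/15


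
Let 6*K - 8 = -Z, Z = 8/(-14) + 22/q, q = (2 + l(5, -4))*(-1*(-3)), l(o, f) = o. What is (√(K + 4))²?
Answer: 331/63 ≈ 5.2540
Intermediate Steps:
q = 21 (q = (2 + 5)*(-1*(-3)) = 7*3 = 21)
Z = 10/21 (Z = 8/(-14) + 22/21 = 8*(-1/14) + 22*(1/21) = -4/7 + 22/21 = 10/21 ≈ 0.47619)
K = 79/63 (K = 4/3 + (-1*10/21)/6 = 4/3 + (⅙)*(-10/21) = 4/3 - 5/63 = 79/63 ≈ 1.2540)
(√(K + 4))² = (√(79/63 + 4))² = (√(331/63))² = (√2317/21)² = 331/63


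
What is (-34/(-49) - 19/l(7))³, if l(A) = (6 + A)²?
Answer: 111632043375/567869252041 ≈ 0.19658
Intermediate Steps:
(-34/(-49) - 19/l(7))³ = (-34/(-49) - 19/(6 + 7)²)³ = (-34*(-1/49) - 19/(13²))³ = (34/49 - 19/169)³ = (4815/8281)³ = 111632043375/567869252041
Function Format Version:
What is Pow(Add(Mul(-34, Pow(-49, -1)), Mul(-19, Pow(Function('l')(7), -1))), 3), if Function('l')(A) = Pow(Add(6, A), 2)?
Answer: Rational(111632043375, 567869252041) ≈ 0.19658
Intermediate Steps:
Pow(Add(Mul(-34, Pow(-49, -1)), Mul(-19, Pow(Function('l')(7), -1))), 3) = Pow(Add(Mul(-34, Pow(-49, -1)), Mul(-19, Pow(Pow(Add(6, 7), 2), -1))), 3) = Pow(Add(Mul(-34, Rational(-1, 49)), Mul(-19, Pow(Pow(13, 2), -1))), 3) = Pow(Add(Rational(34, 49), Mul(-19, Pow(169, -1))), 3) = Pow(Add(Rational(34, 49), Mul(-19, Rational(1, 169))), 3) = Pow(Add(Rational(34, 49), Rational(-19, 169)), 3) = Pow(Rational(4815, 8281), 3) = Rational(111632043375, 567869252041)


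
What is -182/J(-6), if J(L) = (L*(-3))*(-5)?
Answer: 91/45 ≈ 2.0222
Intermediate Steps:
J(L) = 15*L (J(L) = -3*L*(-5) = 15*L)
-182/J(-6) = -182/(15*(-6)) = -182/(-90) = -182*(-1/90) = 91/45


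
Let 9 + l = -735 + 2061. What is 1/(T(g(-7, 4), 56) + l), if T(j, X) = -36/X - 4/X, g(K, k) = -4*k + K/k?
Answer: 7/9214 ≈ 0.00075971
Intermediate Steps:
T(j, X) = -40/X
l = 1317 (l = -9 + (-735 + 2061) = -9 + 1326 = 1317)
1/(T(g(-7, 4), 56) + l) = 1/(-40/56 + 1317) = 1/(-40*1/56 + 1317) = 1/(-5/7 + 1317) = 1/(9214/7) = 7/9214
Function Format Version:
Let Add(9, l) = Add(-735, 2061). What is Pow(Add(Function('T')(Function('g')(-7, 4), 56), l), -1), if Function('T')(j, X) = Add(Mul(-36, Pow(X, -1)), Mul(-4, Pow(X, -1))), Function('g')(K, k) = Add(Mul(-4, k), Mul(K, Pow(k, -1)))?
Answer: Rational(7, 9214) ≈ 0.00075971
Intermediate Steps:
Function('T')(j, X) = Mul(-40, Pow(X, -1))
l = 1317 (l = Add(-9, Add(-735, 2061)) = Add(-9, 1326) = 1317)
Pow(Add(Function('T')(Function('g')(-7, 4), 56), l), -1) = Pow(Add(Mul(-40, Pow(56, -1)), 1317), -1) = Pow(Add(Mul(-40, Rational(1, 56)), 1317), -1) = Pow(Add(Rational(-5, 7), 1317), -1) = Pow(Rational(9214, 7), -1) = Rational(7, 9214)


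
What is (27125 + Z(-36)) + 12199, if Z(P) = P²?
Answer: 40620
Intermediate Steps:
(27125 + Z(-36)) + 12199 = (27125 + (-36)²) + 12199 = (27125 + 1296) + 12199 = 28421 + 12199 = 40620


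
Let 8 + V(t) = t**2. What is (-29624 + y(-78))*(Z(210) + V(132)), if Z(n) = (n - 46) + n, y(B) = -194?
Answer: -530462220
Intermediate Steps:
Z(n) = -46 + 2*n (Z(n) = (-46 + n) + n = -46 + 2*n)
V(t) = -8 + t**2
(-29624 + y(-78))*(Z(210) + V(132)) = (-29624 - 194)*((-46 + 2*210) + (-8 + 132**2)) = -29818*((-46 + 420) + (-8 + 17424)) = -29818*(374 + 17416) = -29818*17790 = -530462220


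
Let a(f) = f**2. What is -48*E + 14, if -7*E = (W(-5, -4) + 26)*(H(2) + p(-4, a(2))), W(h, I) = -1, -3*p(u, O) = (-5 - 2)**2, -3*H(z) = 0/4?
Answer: -2786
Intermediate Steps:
H(z) = 0 (H(z) = -0/4 = -1/3*0 = 0)
p(u, O) = -49/3 (p(u, O) = -(-5 - 2)**2/3 = -1/3*(-7)**2 = -1/3*49 = -49/3)
E = 175/3 (E = -(-1 + 26)*(0 - 49/3)/7 = -25*(-49)/(7*3) = -1/7*(-1225/3) = 175/3 ≈ 58.333)
-48*E + 14 = -48*175/3 + 14 = -2800 + 14 = -2786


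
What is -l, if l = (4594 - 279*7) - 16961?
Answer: 14320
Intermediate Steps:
l = -14320 (l = (4594 - 1953) - 16961 = 2641 - 16961 = -14320)
-l = -1*(-14320) = 14320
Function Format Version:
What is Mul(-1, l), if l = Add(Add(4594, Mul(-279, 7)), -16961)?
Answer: 14320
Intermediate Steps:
l = -14320 (l = Add(Add(4594, -1953), -16961) = Add(2641, -16961) = -14320)
Mul(-1, l) = Mul(-1, -14320) = 14320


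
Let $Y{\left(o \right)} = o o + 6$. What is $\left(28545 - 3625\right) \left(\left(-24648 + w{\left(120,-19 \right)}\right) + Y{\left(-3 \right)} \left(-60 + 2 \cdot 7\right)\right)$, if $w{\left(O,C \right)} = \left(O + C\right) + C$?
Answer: $-629379520$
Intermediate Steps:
$Y{\left(o \right)} = 6 + o^{2}$ ($Y{\left(o \right)} = o^{2} + 6 = 6 + o^{2}$)
$w{\left(O,C \right)} = O + 2 C$ ($w{\left(O,C \right)} = \left(C + O\right) + C = O + 2 C$)
$\left(28545 - 3625\right) \left(\left(-24648 + w{\left(120,-19 \right)}\right) + Y{\left(-3 \right)} \left(-60 + 2 \cdot 7\right)\right) = \left(28545 - 3625\right) \left(\left(-24648 + \left(120 + 2 \left(-19\right)\right)\right) + \left(6 + \left(-3\right)^{2}\right) \left(-60 + 2 \cdot 7\right)\right) = 24920 \left(\left(-24648 + \left(120 - 38\right)\right) + \left(6 + 9\right) \left(-60 + 14\right)\right) = 24920 \left(\left(-24648 + 82\right) + 15 \left(-46\right)\right) = 24920 \left(-24566 - 690\right) = 24920 \left(-25256\right) = -629379520$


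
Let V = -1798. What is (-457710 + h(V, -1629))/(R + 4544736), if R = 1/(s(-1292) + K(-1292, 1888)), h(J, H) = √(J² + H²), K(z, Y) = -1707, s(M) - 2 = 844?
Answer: -78817662/782603539 + 861*√5886445/3913017695 ≈ -0.10018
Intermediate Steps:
s(M) = 846 (s(M) = 2 + 844 = 846)
h(J, H) = √(H² + J²)
R = -1/861 (R = 1/(846 - 1707) = 1/(-861) = -1/861 ≈ -0.0011614)
(-457710 + h(V, -1629))/(R + 4544736) = (-457710 + √((-1629)² + (-1798)²))/(-1/861 + 4544736) = (-457710 + √(2653641 + 3232804))/(3913017695/861) = (-457710 + √5886445)*(861/3913017695) = -78817662/782603539 + 861*√5886445/3913017695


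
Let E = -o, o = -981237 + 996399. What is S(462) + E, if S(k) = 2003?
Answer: -13159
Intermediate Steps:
o = 15162
E = -15162 (E = -1*15162 = -15162)
S(462) + E = 2003 - 15162 = -13159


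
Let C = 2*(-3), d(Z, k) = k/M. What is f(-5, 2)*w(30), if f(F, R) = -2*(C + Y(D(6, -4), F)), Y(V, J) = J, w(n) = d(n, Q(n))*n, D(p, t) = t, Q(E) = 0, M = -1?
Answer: 0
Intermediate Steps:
d(Z, k) = -k (d(Z, k) = k/(-1) = k*(-1) = -k)
w(n) = 0 (w(n) = (-1*0)*n = 0*n = 0)
C = -6
f(F, R) = 12 - 2*F (f(F, R) = -2*(-6 + F) = 12 - 2*F)
f(-5, 2)*w(30) = (12 - 2*(-5))*0 = (12 + 10)*0 = 22*0 = 0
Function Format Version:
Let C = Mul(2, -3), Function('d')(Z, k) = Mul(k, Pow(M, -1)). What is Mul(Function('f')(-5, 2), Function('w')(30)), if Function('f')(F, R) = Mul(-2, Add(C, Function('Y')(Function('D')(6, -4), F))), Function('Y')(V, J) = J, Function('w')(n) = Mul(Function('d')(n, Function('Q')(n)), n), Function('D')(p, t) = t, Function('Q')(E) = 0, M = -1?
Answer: 0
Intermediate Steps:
Function('d')(Z, k) = Mul(-1, k) (Function('d')(Z, k) = Mul(k, Pow(-1, -1)) = Mul(k, -1) = Mul(-1, k))
Function('w')(n) = 0 (Function('w')(n) = Mul(Mul(-1, 0), n) = Mul(0, n) = 0)
C = -6
Function('f')(F, R) = Add(12, Mul(-2, F)) (Function('f')(F, R) = Mul(-2, Add(-6, F)) = Add(12, Mul(-2, F)))
Mul(Function('f')(-5, 2), Function('w')(30)) = Mul(Add(12, Mul(-2, -5)), 0) = Mul(Add(12, 10), 0) = Mul(22, 0) = 0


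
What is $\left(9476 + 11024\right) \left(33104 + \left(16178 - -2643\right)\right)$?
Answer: $1064462500$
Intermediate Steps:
$\left(9476 + 11024\right) \left(33104 + \left(16178 - -2643\right)\right) = 20500 \left(33104 + \left(16178 + 2643\right)\right) = 20500 \left(33104 + 18821\right) = 20500 \cdot 51925 = 1064462500$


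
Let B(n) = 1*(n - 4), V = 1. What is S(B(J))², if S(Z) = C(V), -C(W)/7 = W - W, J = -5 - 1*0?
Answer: 0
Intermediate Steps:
J = -5 (J = -5 + 0 = -5)
B(n) = -4 + n (B(n) = 1*(-4 + n) = -4 + n)
C(W) = 0 (C(W) = -7*(W - W) = -7*0 = 0)
S(Z) = 0
S(B(J))² = 0² = 0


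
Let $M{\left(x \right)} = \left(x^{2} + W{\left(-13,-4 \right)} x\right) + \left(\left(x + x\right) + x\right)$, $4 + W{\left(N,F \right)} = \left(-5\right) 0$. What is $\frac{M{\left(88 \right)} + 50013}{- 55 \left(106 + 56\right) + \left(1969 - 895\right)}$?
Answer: $- \frac{19223}{2612} \approx -7.3595$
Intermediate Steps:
$W{\left(N,F \right)} = -4$ ($W{\left(N,F \right)} = -4 - 0 = -4 + 0 = -4$)
$M{\left(x \right)} = x^{2} - x$ ($M{\left(x \right)} = \left(x^{2} - 4 x\right) + \left(\left(x + x\right) + x\right) = \left(x^{2} - 4 x\right) + \left(2 x + x\right) = \left(x^{2} - 4 x\right) + 3 x = x^{2} - x$)
$\frac{M{\left(88 \right)} + 50013}{- 55 \left(106 + 56\right) + \left(1969 - 895\right)} = \frac{88 \left(-1 + 88\right) + 50013}{- 55 \left(106 + 56\right) + \left(1969 - 895\right)} = \frac{88 \cdot 87 + 50013}{\left(-55\right) 162 + 1074} = \frac{7656 + 50013}{-8910 + 1074} = \frac{57669}{-7836} = 57669 \left(- \frac{1}{7836}\right) = - \frac{19223}{2612}$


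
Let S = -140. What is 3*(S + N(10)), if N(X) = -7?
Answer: -441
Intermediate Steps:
3*(S + N(10)) = 3*(-140 - 7) = 3*(-147) = -441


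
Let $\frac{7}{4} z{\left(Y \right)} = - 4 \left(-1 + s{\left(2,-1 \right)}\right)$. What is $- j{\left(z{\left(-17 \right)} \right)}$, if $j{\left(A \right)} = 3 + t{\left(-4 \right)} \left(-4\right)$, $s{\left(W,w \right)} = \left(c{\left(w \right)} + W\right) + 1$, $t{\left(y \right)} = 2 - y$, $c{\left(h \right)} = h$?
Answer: $21$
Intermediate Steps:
$s{\left(W,w \right)} = 1 + W + w$ ($s{\left(W,w \right)} = \left(w + W\right) + 1 = \left(W + w\right) + 1 = 1 + W + w$)
$z{\left(Y \right)} = - \frac{16}{7}$ ($z{\left(Y \right)} = \frac{4 \left(- 4 \left(-1 + \left(1 + 2 - 1\right)\right)\right)}{7} = \frac{4 \left(- 4 \left(-1 + 2\right)\right)}{7} = \frac{4 \left(\left(-4\right) 1\right)}{7} = \frac{4}{7} \left(-4\right) = - \frac{16}{7}$)
$j{\left(A \right)} = -21$ ($j{\left(A \right)} = 3 + \left(2 - -4\right) \left(-4\right) = 3 + \left(2 + 4\right) \left(-4\right) = 3 + 6 \left(-4\right) = 3 - 24 = -21$)
$- j{\left(z{\left(-17 \right)} \right)} = \left(-1\right) \left(-21\right) = 21$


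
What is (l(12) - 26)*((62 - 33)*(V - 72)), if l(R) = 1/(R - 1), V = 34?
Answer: 314070/11 ≈ 28552.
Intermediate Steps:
l(R) = 1/(-1 + R)
(l(12) - 26)*((62 - 33)*(V - 72)) = (1/(-1 + 12) - 26)*((62 - 33)*(34 - 72)) = (1/11 - 26)*(29*(-38)) = (1/11 - 26)*(-1102) = -285/11*(-1102) = 314070/11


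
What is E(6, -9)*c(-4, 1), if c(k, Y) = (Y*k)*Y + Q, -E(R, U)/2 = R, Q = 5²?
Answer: -252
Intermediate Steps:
Q = 25
E(R, U) = -2*R
c(k, Y) = 25 + k*Y² (c(k, Y) = (Y*k)*Y + 25 = k*Y² + 25 = 25 + k*Y²)
E(6, -9)*c(-4, 1) = (-2*6)*(25 - 4*1²) = -12*(25 - 4*1) = -12*(25 - 4) = -12*21 = -252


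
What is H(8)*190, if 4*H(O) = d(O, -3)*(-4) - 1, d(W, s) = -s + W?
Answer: -4275/2 ≈ -2137.5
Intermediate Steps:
d(W, s) = W - s
H(O) = -13/4 - O (H(O) = ((O - 1*(-3))*(-4) - 1)/4 = ((O + 3)*(-4) - 1)/4 = ((3 + O)*(-4) - 1)/4 = ((-12 - 4*O) - 1)/4 = (-13 - 4*O)/4 = -13/4 - O)
H(8)*190 = (-13/4 - 1*8)*190 = (-13/4 - 8)*190 = -45/4*190 = -4275/2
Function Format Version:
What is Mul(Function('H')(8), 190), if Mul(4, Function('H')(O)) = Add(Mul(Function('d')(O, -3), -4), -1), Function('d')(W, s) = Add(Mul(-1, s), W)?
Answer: Rational(-4275, 2) ≈ -2137.5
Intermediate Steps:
Function('d')(W, s) = Add(W, Mul(-1, s))
Function('H')(O) = Add(Rational(-13, 4), Mul(-1, O)) (Function('H')(O) = Mul(Rational(1, 4), Add(Mul(Add(O, Mul(-1, -3)), -4), -1)) = Mul(Rational(1, 4), Add(Mul(Add(O, 3), -4), -1)) = Mul(Rational(1, 4), Add(Mul(Add(3, O), -4), -1)) = Mul(Rational(1, 4), Add(Add(-12, Mul(-4, O)), -1)) = Mul(Rational(1, 4), Add(-13, Mul(-4, O))) = Add(Rational(-13, 4), Mul(-1, O)))
Mul(Function('H')(8), 190) = Mul(Add(Rational(-13, 4), Mul(-1, 8)), 190) = Mul(Add(Rational(-13, 4), -8), 190) = Mul(Rational(-45, 4), 190) = Rational(-4275, 2)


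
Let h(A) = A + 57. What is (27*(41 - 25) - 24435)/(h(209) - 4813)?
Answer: 24003/4547 ≈ 5.2789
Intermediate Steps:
h(A) = 57 + A
(27*(41 - 25) - 24435)/(h(209) - 4813) = (27*(41 - 25) - 24435)/((57 + 209) - 4813) = (27*16 - 24435)/(266 - 4813) = (432 - 24435)/(-4547) = -24003*(-1/4547) = 24003/4547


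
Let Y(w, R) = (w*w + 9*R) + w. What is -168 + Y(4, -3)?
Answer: -175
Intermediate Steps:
Y(w, R) = w + w² + 9*R (Y(w, R) = (w² + 9*R) + w = w + w² + 9*R)
-168 + Y(4, -3) = -168 + (4 + 4² + 9*(-3)) = -168 + (4 + 16 - 27) = -168 - 7 = -175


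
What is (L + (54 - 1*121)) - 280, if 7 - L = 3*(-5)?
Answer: -325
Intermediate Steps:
L = 22 (L = 7 - 3*(-5) = 7 - 1*(-15) = 7 + 15 = 22)
(L + (54 - 1*121)) - 280 = (22 + (54 - 1*121)) - 280 = (22 + (54 - 121)) - 280 = (22 - 67) - 280 = -45 - 280 = -325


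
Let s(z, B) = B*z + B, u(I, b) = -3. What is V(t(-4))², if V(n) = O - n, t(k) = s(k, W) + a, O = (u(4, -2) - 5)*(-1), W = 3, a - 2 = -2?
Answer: 289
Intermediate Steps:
a = 0 (a = 2 - 2 = 0)
s(z, B) = B + B*z
O = 8 (O = (-3 - 5)*(-1) = -8*(-1) = 8)
t(k) = 3 + 3*k (t(k) = 3*(1 + k) + 0 = (3 + 3*k) + 0 = 3 + 3*k)
V(n) = 8 - n
V(t(-4))² = (8 - (3 + 3*(-4)))² = (8 - (3 - 12))² = (8 - 1*(-9))² = (8 + 9)² = 17² = 289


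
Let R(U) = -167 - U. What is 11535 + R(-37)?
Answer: 11405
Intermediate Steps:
11535 + R(-37) = 11535 + (-167 - 1*(-37)) = 11535 + (-167 + 37) = 11535 - 130 = 11405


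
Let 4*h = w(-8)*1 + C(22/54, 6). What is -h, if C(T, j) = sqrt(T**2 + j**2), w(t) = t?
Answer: 2 - sqrt(26365)/108 ≈ 0.49655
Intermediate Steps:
h = -2 + sqrt(26365)/108 (h = (-8*1 + sqrt((22/54)**2 + 6**2))/4 = (-8 + sqrt((22*(1/54))**2 + 36))/4 = (-8 + sqrt((11/27)**2 + 36))/4 = (-8 + sqrt(121/729 + 36))/4 = (-8 + sqrt(26365/729))/4 = (-8 + sqrt(26365)/27)/4 = -2 + sqrt(26365)/108 ≈ -0.49655)
-h = -(-2 + sqrt(26365)/108) = 2 - sqrt(26365)/108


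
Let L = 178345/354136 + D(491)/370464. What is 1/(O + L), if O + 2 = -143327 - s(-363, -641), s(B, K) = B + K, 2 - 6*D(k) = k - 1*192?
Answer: -10932886592/1556017579800371 ≈ -7.0262e-6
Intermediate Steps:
D(k) = 97/3 - k/6 (D(k) = 1/3 - (k - 1*192)/6 = 1/3 - (k - 192)/6 = 1/3 - (-192 + k)/6 = 1/3 + (32 - k/6) = 97/3 - k/6)
L = 5504406029/10932886592 (L = 178345/354136 + (97/3 - 1/6*491)/370464 = 178345*(1/354136) + (97/3 - 491/6)*(1/370464) = 178345/354136 - 99/2*1/370464 = 178345/354136 - 33/246976 = 5504406029/10932886592 ≈ 0.50347)
O = -142325 (O = -2 + (-143327 - (-363 - 641)) = -2 + (-143327 - 1*(-1004)) = -2 + (-143327 + 1004) = -2 - 142323 = -142325)
1/(O + L) = 1/(-142325 + 5504406029/10932886592) = 1/(-1556017579800371/10932886592) = -10932886592/1556017579800371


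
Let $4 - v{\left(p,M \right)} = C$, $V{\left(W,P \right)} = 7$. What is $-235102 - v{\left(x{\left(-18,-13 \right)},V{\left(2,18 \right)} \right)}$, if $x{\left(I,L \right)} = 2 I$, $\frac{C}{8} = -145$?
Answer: $-236266$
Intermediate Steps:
$C = -1160$ ($C = 8 \left(-145\right) = -1160$)
$v{\left(p,M \right)} = 1164$ ($v{\left(p,M \right)} = 4 - -1160 = 4 + 1160 = 1164$)
$-235102 - v{\left(x{\left(-18,-13 \right)},V{\left(2,18 \right)} \right)} = -235102 - 1164 = -236266$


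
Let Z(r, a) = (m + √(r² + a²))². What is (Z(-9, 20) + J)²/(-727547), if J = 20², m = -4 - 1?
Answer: -868936/727547 + 18120*√481/727547 ≈ -0.64811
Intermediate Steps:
m = -5
J = 400
Z(r, a) = (-5 + √(a² + r²))² (Z(r, a) = (-5 + √(r² + a²))² = (-5 + √(a² + r²))²)
(Z(-9, 20) + J)²/(-727547) = ((-5 + √(20² + (-9)²))² + 400)²/(-727547) = ((-5 + √(400 + 81))² + 400)²*(-1/727547) = ((-5 + √481)² + 400)²*(-1/727547) = (400 + (-5 + √481)²)²*(-1/727547) = -(400 + (-5 + √481)²)²/727547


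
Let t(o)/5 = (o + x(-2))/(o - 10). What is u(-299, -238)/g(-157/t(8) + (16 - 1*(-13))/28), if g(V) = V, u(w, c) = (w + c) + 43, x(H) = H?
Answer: -207480/4831 ≈ -42.948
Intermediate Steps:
u(w, c) = 43 + c + w (u(w, c) = (c + w) + 43 = 43 + c + w)
t(o) = 5*(-2 + o)/(-10 + o) (t(o) = 5*((o - 2)/(o - 10)) = 5*((-2 + o)/(-10 + o)) = 5*(-2 + o)/(-10 + o))
u(-299, -238)/g(-157/t(8) + (16 - 1*(-13))/28) = (43 - 238 - 299)/(-157*(-10 + 8)/(5*(-2 + 8)) + (16 - 1*(-13))/28) = -494/(-157/(5*6/(-2)) + (16 + 13)*(1/28)) = -494/(-157/(5*(-1/2)*6) + 29*(1/28)) = -494/(-157/(-15) + 29/28) = -494/(-157*(-1/15) + 29/28) = -494/(157/15 + 29/28) = -494/4831/420 = -494*420/4831 = -207480/4831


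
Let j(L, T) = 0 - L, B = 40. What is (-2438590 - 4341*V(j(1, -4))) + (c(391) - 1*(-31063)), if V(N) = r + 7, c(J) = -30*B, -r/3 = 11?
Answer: -2295861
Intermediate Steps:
r = -33 (r = -3*11 = -33)
j(L, T) = -L
c(J) = -1200 (c(J) = -30*40 = -1200)
V(N) = -26 (V(N) = -33 + 7 = -26)
(-2438590 - 4341*V(j(1, -4))) + (c(391) - 1*(-31063)) = (-2438590 - 4341*(-26)) + (-1200 - 1*(-31063)) = (-2438590 + 112866) + (-1200 + 31063) = -2325724 + 29863 = -2295861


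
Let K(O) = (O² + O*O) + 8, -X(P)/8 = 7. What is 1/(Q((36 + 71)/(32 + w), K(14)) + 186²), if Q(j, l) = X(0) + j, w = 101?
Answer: 133/4593927 ≈ 2.8951e-5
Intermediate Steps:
X(P) = -56 (X(P) = -8*7 = -56)
K(O) = 8 + 2*O² (K(O) = (O² + O²) + 8 = 2*O² + 8 = 8 + 2*O²)
Q(j, l) = -56 + j
1/(Q((36 + 71)/(32 + w), K(14)) + 186²) = 1/((-56 + (36 + 71)/(32 + 101)) + 186²) = 1/((-56 + 107/133) + 34596) = 1/(-7341/133 + 34596) = 1/(4593927/133) = 133/4593927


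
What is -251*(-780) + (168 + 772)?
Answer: 196720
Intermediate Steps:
-251*(-780) + (168 + 772) = 195780 + 940 = 196720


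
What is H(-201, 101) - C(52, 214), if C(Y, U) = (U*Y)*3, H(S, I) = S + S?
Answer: -33786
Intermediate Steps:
H(S, I) = 2*S
C(Y, U) = 3*U*Y
H(-201, 101) - C(52, 214) = 2*(-201) - 3*214*52 = -402 - 1*33384 = -402 - 33384 = -33786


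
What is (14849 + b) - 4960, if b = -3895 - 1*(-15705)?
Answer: 21699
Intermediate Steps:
b = 11810 (b = -3895 + 15705 = 11810)
(14849 + b) - 4960 = (14849 + 11810) - 4960 = 26659 - 4960 = 21699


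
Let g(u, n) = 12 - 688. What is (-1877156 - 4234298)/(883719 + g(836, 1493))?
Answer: -6111454/883043 ≈ -6.9209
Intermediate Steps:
g(u, n) = -676
(-1877156 - 4234298)/(883719 + g(836, 1493)) = (-1877156 - 4234298)/(883719 - 676) = -6111454/883043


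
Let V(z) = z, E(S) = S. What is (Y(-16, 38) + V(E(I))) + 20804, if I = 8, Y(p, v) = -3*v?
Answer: 20698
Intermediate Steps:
(Y(-16, 38) + V(E(I))) + 20804 = (-3*38 + 8) + 20804 = (-114 + 8) + 20804 = -106 + 20804 = 20698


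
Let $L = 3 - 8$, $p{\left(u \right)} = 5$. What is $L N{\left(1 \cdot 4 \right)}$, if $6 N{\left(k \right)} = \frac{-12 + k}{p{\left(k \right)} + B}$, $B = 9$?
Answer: $\frac{10}{21} \approx 0.47619$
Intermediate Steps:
$N{\left(k \right)} = - \frac{1}{7} + \frac{k}{84}$ ($N{\left(k \right)} = \frac{\left(-12 + k\right) \frac{1}{5 + 9}}{6} = \frac{\left(-12 + k\right) \frac{1}{14}}{6} = \frac{- \frac{6}{7} + \frac{k}{14}}{6} = - \frac{1}{7} + \frac{k}{84}$)
$L = -5$ ($L = 3 - 8 = -5$)
$L N{\left(1 \cdot 4 \right)} = - 5 \left(- \frac{1}{7} + \frac{1 \cdot 4}{84}\right) = - 5 \left(- \frac{1}{7} + \frac{1}{84} \cdot 4\right) = - 5 \left(- \frac{1}{7} + \frac{1}{21}\right) = \left(-5\right) \left(- \frac{2}{21}\right) = \frac{10}{21}$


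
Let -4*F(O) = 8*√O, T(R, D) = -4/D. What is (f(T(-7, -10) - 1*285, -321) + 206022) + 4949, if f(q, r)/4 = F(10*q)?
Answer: 210971 - 8*I*√2846 ≈ 2.1097e+5 - 426.78*I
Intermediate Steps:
F(O) = -2*√O
f(q, r) = -8*√10*√q (f(q, r) = 4*(-2*√10*√q) = -8*√10*√q)
(f(T(-7, -10) - 1*285, -321) + 206022) + 4949 = (-8*√10*√(-4/(-10) - 1*285) + 206022) + 4949 = (-8*√10*√(-4*(-⅒) - 285) + 206022) + 4949 = (-8*√10*√(⅖ - 285) + 206022) + 4949 = (-8*√10*√(-1423/5) + 206022) + 4949 = (-8*√10*I*√7115/5 + 206022) + 4949 = (-8*I*√2846 + 206022) + 4949 = (206022 - 8*I*√2846) + 4949 = 210971 - 8*I*√2846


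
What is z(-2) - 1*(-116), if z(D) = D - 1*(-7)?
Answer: 121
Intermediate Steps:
z(D) = 7 + D (z(D) = D + 7 = 7 + D)
z(-2) - 1*(-116) = (7 - 2) - 1*(-116) = 5 + 116 = 121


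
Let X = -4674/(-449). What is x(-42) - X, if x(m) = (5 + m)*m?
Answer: 693072/449 ≈ 1543.6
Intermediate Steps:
X = 4674/449 (X = -4674*(-1/449) = 4674/449 ≈ 10.410)
x(m) = m*(5 + m)
x(-42) - X = -42*(5 - 42) - 1*4674/449 = -42*(-37) - 4674/449 = 1554 - 4674/449 = 693072/449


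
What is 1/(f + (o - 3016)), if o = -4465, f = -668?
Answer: -1/8149 ≈ -0.00012271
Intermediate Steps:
1/(f + (o - 3016)) = 1/(-668 + (-4465 - 3016)) = 1/(-668 - 7481) = 1/(-8149) = -1/8149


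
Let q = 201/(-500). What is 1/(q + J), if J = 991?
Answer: 500/495299 ≈ 0.0010095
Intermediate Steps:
q = -201/500 (q = 201*(-1/500) = -201/500 ≈ -0.40200)
1/(q + J) = 1/(-201/500 + 991) = 1/(495299/500) = 500/495299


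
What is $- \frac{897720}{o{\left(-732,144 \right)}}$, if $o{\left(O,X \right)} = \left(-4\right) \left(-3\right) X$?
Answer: $- \frac{37405}{72} \approx -519.51$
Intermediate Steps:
$o{\left(O,X \right)} = 12 X$
$- \frac{897720}{o{\left(-732,144 \right)}} = - \frac{897720}{12 \cdot 144} = - \frac{897720}{1728} = \left(-897720\right) \frac{1}{1728} = - \frac{37405}{72}$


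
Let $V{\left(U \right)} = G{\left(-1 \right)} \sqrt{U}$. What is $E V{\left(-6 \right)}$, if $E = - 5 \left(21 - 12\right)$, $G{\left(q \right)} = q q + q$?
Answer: $0$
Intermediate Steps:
$G{\left(q \right)} = q + q^{2}$ ($G{\left(q \right)} = q^{2} + q = q + q^{2}$)
$E = -45$ ($E = \left(-5\right) 9 = -45$)
$V{\left(U \right)} = 0$ ($V{\left(U \right)} = - (1 - 1) \sqrt{U} = \left(-1\right) 0 \sqrt{U} = 0 \sqrt{U} = 0$)
$E V{\left(-6 \right)} = \left(-45\right) 0 = 0$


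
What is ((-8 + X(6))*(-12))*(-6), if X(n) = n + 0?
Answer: -144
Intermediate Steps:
X(n) = n
((-8 + X(6))*(-12))*(-6) = ((-8 + 6)*(-12))*(-6) = -2*(-12)*(-6) = 24*(-6) = -144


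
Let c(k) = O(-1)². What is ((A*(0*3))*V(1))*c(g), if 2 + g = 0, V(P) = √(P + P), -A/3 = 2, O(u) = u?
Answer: 0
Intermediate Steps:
A = -6 (A = -3*2 = -6)
V(P) = √2*√P (V(P) = √(2*P) = √2*√P)
g = -2 (g = -2 + 0 = -2)
c(k) = 1 (c(k) = (-1)² = 1)
((A*(0*3))*V(1))*c(g) = ((-0*3)*(√2*√1))*1 = ((-6*0)*(√2*1))*1 = (0*√2)*1 = 0*1 = 0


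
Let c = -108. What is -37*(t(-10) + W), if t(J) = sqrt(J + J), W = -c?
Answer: -3996 - 74*I*sqrt(5) ≈ -3996.0 - 165.47*I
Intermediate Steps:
W = 108 (W = -1*(-108) = 108)
t(J) = sqrt(2)*sqrt(J) (t(J) = sqrt(2*J) = sqrt(2)*sqrt(J))
-37*(t(-10) + W) = -37*(sqrt(2)*sqrt(-10) + 108) = -37*(sqrt(2)*(I*sqrt(10)) + 108) = -37*(2*I*sqrt(5) + 108) = -37*(108 + 2*I*sqrt(5)) = -3996 - 74*I*sqrt(5)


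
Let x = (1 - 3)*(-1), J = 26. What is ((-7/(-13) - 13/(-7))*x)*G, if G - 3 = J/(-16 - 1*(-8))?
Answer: -109/91 ≈ -1.1978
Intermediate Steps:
x = 2 (x = -2*(-1) = 2)
G = -¼ (G = 3 + 26/(-16 - 1*(-8)) = 3 + 26/(-16 + 8) = 3 + 26/(-8) = 3 + 26*(-⅛) = 3 - 13/4 = -¼ ≈ -0.25000)
((-7/(-13) - 13/(-7))*x)*G = ((-7/(-13) - 13/(-7))*2)*(-¼) = ((-7*(-1/13) - 13*(-⅐))*2)*(-¼) = ((7/13 + 13/7)*2)*(-¼) = ((218/91)*2)*(-¼) = (436/91)*(-¼) = -109/91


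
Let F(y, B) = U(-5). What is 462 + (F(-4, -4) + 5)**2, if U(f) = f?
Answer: 462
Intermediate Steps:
F(y, B) = -5
462 + (F(-4, -4) + 5)**2 = 462 + (-5 + 5)**2 = 462 + 0**2 = 462 + 0 = 462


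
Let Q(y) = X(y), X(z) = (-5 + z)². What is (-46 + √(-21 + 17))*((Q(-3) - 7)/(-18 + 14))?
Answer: 1311/2 - 57*I/2 ≈ 655.5 - 28.5*I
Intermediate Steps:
Q(y) = (-5 + y)²
(-46 + √(-21 + 17))*((Q(-3) - 7)/(-18 + 14)) = (-46 + √(-21 + 17))*(((-5 - 3)² - 7)/(-18 + 14)) = (-46 + √(-4))*(((-8)² - 7)/(-4)) = (-46 + 2*I)*((64 - 7)*(-¼)) = (-46 + 2*I)*(57*(-¼)) = (-46 + 2*I)*(-57/4) = 1311/2 - 57*I/2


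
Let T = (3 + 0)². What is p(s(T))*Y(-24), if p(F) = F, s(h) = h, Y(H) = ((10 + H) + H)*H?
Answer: 8208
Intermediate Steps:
T = 9 (T = 3² = 9)
Y(H) = H*(10 + 2*H) (Y(H) = (10 + 2*H)*H = H*(10 + 2*H))
p(s(T))*Y(-24) = 9*(2*(-24)*(5 - 24)) = 9*(2*(-24)*(-19)) = 9*912 = 8208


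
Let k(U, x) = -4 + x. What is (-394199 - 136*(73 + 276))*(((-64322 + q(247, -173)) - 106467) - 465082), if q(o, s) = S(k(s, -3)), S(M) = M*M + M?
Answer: 280822143627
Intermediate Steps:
S(M) = M + M² (S(M) = M² + M = M + M²)
q(o, s) = 42 (q(o, s) = (-4 - 3)*(1 + (-4 - 3)) = -7*(1 - 7) = -7*(-6) = 42)
(-394199 - 136*(73 + 276))*(((-64322 + q(247, -173)) - 106467) - 465082) = (-394199 - 136*(73 + 276))*(((-64322 + 42) - 106467) - 465082) = (-394199 - 136*349)*((-64280 - 106467) - 465082) = (-394199 - 47464)*(-170747 - 465082) = -441663*(-635829) = 280822143627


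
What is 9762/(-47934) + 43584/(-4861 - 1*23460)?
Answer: -394270843/226256469 ≈ -1.7426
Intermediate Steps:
9762/(-47934) + 43584/(-4861 - 1*23460) = 9762*(-1/47934) + 43584/(-4861 - 23460) = -1627/7989 + 43584/(-28321) = -1627/7989 + 43584*(-1/28321) = -1627/7989 - 43584/28321 = -394270843/226256469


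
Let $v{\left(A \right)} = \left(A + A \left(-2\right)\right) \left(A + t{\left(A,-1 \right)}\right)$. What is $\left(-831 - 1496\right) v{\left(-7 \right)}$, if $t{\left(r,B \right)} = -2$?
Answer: $146601$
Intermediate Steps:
$v{\left(A \right)} = - A \left(-2 + A\right)$ ($v{\left(A \right)} = \left(A + A \left(-2\right)\right) \left(A - 2\right) = \left(A - 2 A\right) \left(-2 + A\right) = - A \left(-2 + A\right)$)
$\left(-831 - 1496\right) v{\left(-7 \right)} = \left(-831 - 1496\right) \left(- 7 \left(2 - -7\right)\right) = - 2327 \left(- 7 \left(2 + 7\right)\right) = - 2327 \left(\left(-7\right) 9\right) = \left(-2327\right) \left(-63\right) = 146601$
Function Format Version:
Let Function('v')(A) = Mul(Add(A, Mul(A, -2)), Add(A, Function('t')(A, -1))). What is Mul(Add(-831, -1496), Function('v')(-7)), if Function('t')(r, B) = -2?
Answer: 146601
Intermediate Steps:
Function('v')(A) = Mul(-1, A, Add(-2, A)) (Function('v')(A) = Mul(Add(A, Mul(A, -2)), Add(A, -2)) = Mul(Add(A, Mul(-2, A)), Add(-2, A)) = Mul(Mul(-1, A), Add(-2, A)) = Mul(-1, A, Add(-2, A)))
Mul(Add(-831, -1496), Function('v')(-7)) = Mul(Add(-831, -1496), Mul(-7, Add(2, Mul(-1, -7)))) = Mul(-2327, Mul(-7, Add(2, 7))) = Mul(-2327, Mul(-7, 9)) = Mul(-2327, -63) = 146601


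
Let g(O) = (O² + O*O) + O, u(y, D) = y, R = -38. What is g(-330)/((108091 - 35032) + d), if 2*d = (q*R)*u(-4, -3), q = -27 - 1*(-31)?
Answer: 217470/73363 ≈ 2.9643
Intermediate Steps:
q = 4 (q = -27 + 31 = 4)
g(O) = O + 2*O² (g(O) = (O² + O²) + O = 2*O² + O = O + 2*O²)
d = 304 (d = ((4*(-38))*(-4))/2 = (-152*(-4))/2 = (½)*608 = 304)
g(-330)/((108091 - 35032) + d) = (-330*(1 + 2*(-330)))/((108091 - 35032) + 304) = (-330*(1 - 660))/(73059 + 304) = -330*(-659)/73363 = 217470*(1/73363) = 217470/73363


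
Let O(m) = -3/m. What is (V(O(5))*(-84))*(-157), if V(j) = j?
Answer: -39564/5 ≈ -7912.8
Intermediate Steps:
(V(O(5))*(-84))*(-157) = (-3/5*(-84))*(-157) = (-3*1/5*(-84))*(-157) = -3/5*(-84)*(-157) = (252/5)*(-157) = -39564/5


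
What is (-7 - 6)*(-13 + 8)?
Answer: 65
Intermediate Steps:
(-7 - 6)*(-13 + 8) = -13*(-5) = 65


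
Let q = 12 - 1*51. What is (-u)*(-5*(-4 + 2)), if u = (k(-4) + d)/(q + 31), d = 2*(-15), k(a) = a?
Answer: -85/2 ≈ -42.500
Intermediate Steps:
q = -39 (q = 12 - 51 = -39)
d = -30
u = 17/4 (u = (-4 - 30)/(-39 + 31) = -34/(-8) = -34*(-⅛) = 17/4 ≈ 4.2500)
(-u)*(-5*(-4 + 2)) = (-1*17/4)*(-5*(-4 + 2)) = -(-85)*(-2)/4 = -17/4*10 = -85/2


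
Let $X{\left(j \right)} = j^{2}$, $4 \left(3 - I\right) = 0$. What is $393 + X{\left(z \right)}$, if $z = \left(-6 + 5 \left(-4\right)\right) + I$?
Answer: $922$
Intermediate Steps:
$I = 3$ ($I = 3 - 0 = 3 + 0 = 3$)
$z = -23$ ($z = \left(-6 + 5 \left(-4\right)\right) + 3 = \left(-6 - 20\right) + 3 = -26 + 3 = -23$)
$393 + X{\left(z \right)} = 393 + \left(-23\right)^{2} = 393 + 529 = 922$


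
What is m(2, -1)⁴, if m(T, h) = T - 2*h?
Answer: 256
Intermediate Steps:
m(2, -1)⁴ = (2 - 2*(-1))⁴ = (2 + 2)⁴ = 4⁴ = 256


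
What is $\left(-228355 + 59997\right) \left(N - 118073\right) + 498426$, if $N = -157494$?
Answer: $46394407412$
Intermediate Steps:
$\left(-228355 + 59997\right) \left(N - 118073\right) + 498426 = \left(-228355 + 59997\right) \left(-157494 - 118073\right) + 498426 = \left(-168358\right) \left(-275567\right) + 498426 = 46393908986 + 498426 = 46394407412$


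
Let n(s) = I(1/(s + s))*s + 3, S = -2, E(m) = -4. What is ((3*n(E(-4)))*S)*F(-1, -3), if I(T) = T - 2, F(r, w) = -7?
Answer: 483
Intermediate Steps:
I(T) = -2 + T
n(s) = 3 + s*(-2 + 1/(2*s)) (n(s) = (-2 + 1/(s + s))*s + 3 = (-2 + 1/(2*s))*s + 3 = s*(-2 + 1/(2*s)) + 3 = 3 + s*(-2 + 1/(2*s)))
((3*n(E(-4)))*S)*F(-1, -3) = ((3*(7/2 - 2*(-4)))*(-2))*(-7) = ((3*(7/2 + 8))*(-2))*(-7) = ((3*(23/2))*(-2))*(-7) = ((69/2)*(-2))*(-7) = -69*(-7) = 483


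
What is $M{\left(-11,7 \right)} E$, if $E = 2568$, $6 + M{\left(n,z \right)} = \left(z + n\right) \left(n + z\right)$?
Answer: $25680$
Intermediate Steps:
$M{\left(n,z \right)} = -6 + \left(n + z\right)^{2}$ ($M{\left(n,z \right)} = -6 + \left(z + n\right) \left(n + z\right) = -6 + \left(n + z\right) \left(n + z\right) = -6 + \left(n + z\right)^{2}$)
$M{\left(-11,7 \right)} E = \left(-6 + \left(-11 + 7\right)^{2}\right) 2568 = \left(-6 + \left(-4\right)^{2}\right) 2568 = \left(-6 + 16\right) 2568 = 10 \cdot 2568 = 25680$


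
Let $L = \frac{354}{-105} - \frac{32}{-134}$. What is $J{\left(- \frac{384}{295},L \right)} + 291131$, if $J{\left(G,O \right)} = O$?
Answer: $\frac{682694849}{2345} \approx 2.9113 \cdot 10^{5}$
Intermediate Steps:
$L = - \frac{7346}{2345}$ ($L = 354 \left(- \frac{1}{105}\right) - - \frac{16}{67} = - \frac{118}{35} + \frac{16}{67} = - \frac{7346}{2345} \approx -3.1326$)
$J{\left(- \frac{384}{295},L \right)} + 291131 = - \frac{7346}{2345} + 291131 = \frac{682694849}{2345}$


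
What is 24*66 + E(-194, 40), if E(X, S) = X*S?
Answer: -6176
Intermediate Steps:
E(X, S) = S*X
24*66 + E(-194, 40) = 24*66 + 40*(-194) = 1584 - 7760 = -6176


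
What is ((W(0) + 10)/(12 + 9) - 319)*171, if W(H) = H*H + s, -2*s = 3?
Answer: -762717/14 ≈ -54480.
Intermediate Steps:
s = -3/2 (s = -½*3 = -3/2 ≈ -1.5000)
W(H) = -3/2 + H² (W(H) = H*H - 3/2 = H² - 3/2 = -3/2 + H²)
((W(0) + 10)/(12 + 9) - 319)*171 = (((-3/2 + 0²) + 10)/(12 + 9) - 319)*171 = (((-3/2 + 0) + 10)/21 - 319)*171 = ((-3/2 + 10)*(1/21) - 319)*171 = ((17/2)*(1/21) - 319)*171 = (17/42 - 319)*171 = -13381/42*171 = -762717/14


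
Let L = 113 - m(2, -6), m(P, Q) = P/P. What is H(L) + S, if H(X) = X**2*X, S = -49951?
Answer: 1354977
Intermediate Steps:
m(P, Q) = 1
L = 112 (L = 113 - 1*1 = 113 - 1 = 112)
H(X) = X**3
H(L) + S = 112**3 - 49951 = 1404928 - 49951 = 1354977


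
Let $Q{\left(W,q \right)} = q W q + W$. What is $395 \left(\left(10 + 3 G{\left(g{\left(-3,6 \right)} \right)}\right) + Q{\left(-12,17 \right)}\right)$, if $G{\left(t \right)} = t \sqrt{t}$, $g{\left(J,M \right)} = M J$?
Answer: $-1370650 - 63990 i \sqrt{2} \approx -1.3707 \cdot 10^{6} - 90496.0 i$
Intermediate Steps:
$g{\left(J,M \right)} = J M$
$Q{\left(W,q \right)} = W + W q^{2}$ ($Q{\left(W,q \right)} = W q q + W = W q^{2} + W = W + W q^{2}$)
$G{\left(t \right)} = t^{\frac{3}{2}}$
$395 \left(\left(10 + 3 G{\left(g{\left(-3,6 \right)} \right)}\right) + Q{\left(-12,17 \right)}\right) = 395 \left(\left(10 + 3 \left(\left(-3\right) 6\right)^{\frac{3}{2}}\right) - 12 \left(1 + 17^{2}\right)\right) = 395 \left(\left(10 + 3 \left(-18\right)^{\frac{3}{2}}\right) - 12 \left(1 + 289\right)\right) = 395 \left(\left(10 + 3 \left(- 54 i \sqrt{2}\right)\right) - 3480\right) = 395 \left(\left(10 - 162 i \sqrt{2}\right) - 3480\right) = 395 \left(-3470 - 162 i \sqrt{2}\right) = -1370650 - 63990 i \sqrt{2}$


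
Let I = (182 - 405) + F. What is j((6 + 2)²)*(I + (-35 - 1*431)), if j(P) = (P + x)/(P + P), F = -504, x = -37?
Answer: -32211/128 ≈ -251.65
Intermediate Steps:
j(P) = (-37 + P)/(2*P) (j(P) = (P - 37)/(P + P) = (-37 + P)/((2*P)) = (-37 + P)*(1/(2*P)) = (-37 + P)/(2*P))
I = -727 (I = (182 - 405) - 504 = -223 - 504 = -727)
j((6 + 2)²)*(I + (-35 - 1*431)) = ((-37 + (6 + 2)²)/(2*((6 + 2)²)))*(-727 + (-35 - 1*431)) = ((-37 + 8²)/(2*(8²)))*(-727 + (-35 - 431)) = ((½)*(-37 + 64)/64)*(-727 - 466) = ((½)*(1/64)*27)*(-1193) = (27/128)*(-1193) = -32211/128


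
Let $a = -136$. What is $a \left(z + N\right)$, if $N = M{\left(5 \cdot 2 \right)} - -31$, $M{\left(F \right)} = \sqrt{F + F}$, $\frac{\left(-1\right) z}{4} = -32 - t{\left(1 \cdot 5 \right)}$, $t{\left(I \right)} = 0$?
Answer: $-21624 - 272 \sqrt{5} \approx -22232.0$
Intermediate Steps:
$z = 128$ ($z = - 4 \left(-32 - 0\right) = - 4 \left(-32 + 0\right) = \left(-4\right) \left(-32\right) = 128$)
$M{\left(F \right)} = \sqrt{2} \sqrt{F}$ ($M{\left(F \right)} = \sqrt{2 F} = \sqrt{2} \sqrt{F}$)
$N = 31 + 2 \sqrt{5}$ ($N = \sqrt{2} \sqrt{5 \cdot 2} - -31 = \sqrt{2} \sqrt{10} + 31 = 2 \sqrt{5} + 31 = 31 + 2 \sqrt{5} \approx 35.472$)
$a \left(z + N\right) = - 136 \left(128 + \left(31 + 2 \sqrt{5}\right)\right) = - 136 \left(159 + 2 \sqrt{5}\right) = -21624 - 272 \sqrt{5}$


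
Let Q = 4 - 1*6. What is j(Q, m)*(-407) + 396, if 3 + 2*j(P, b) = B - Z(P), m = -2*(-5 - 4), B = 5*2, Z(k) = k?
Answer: -2871/2 ≈ -1435.5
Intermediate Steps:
B = 10
Q = -2 (Q = 4 - 6 = -2)
m = 18 (m = -2*(-9) = 18)
j(P, b) = 7/2 - P/2 (j(P, b) = -3/2 + (10 - P)/2 = -3/2 + (5 - P/2) = 7/2 - P/2)
j(Q, m)*(-407) + 396 = (7/2 - ½*(-2))*(-407) + 396 = (7/2 + 1)*(-407) + 396 = (9/2)*(-407) + 396 = -3663/2 + 396 = -2871/2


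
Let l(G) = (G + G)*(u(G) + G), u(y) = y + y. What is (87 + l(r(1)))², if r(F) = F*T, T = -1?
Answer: 8649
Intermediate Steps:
r(F) = -F (r(F) = F*(-1) = -F)
u(y) = 2*y
l(G) = 6*G² (l(G) = (G + G)*(2*G + G) = (2*G)*(3*G) = 6*G²)
(87 + l(r(1)))² = (87 + 6*(-1*1)²)² = (87 + 6*(-1)²)² = (87 + 6*1)² = (87 + 6)² = 93² = 8649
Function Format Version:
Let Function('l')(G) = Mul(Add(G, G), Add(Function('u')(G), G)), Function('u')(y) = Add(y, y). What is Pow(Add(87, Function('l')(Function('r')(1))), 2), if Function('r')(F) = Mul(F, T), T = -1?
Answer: 8649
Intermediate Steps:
Function('r')(F) = Mul(-1, F) (Function('r')(F) = Mul(F, -1) = Mul(-1, F))
Function('u')(y) = Mul(2, y)
Function('l')(G) = Mul(6, Pow(G, 2)) (Function('l')(G) = Mul(Add(G, G), Add(Mul(2, G), G)) = Mul(Mul(2, G), Mul(3, G)) = Mul(6, Pow(G, 2)))
Pow(Add(87, Function('l')(Function('r')(1))), 2) = Pow(Add(87, Mul(6, Pow(Mul(-1, 1), 2))), 2) = Pow(Add(87, Mul(6, Pow(-1, 2))), 2) = Pow(Add(87, Mul(6, 1)), 2) = Pow(Add(87, 6), 2) = Pow(93, 2) = 8649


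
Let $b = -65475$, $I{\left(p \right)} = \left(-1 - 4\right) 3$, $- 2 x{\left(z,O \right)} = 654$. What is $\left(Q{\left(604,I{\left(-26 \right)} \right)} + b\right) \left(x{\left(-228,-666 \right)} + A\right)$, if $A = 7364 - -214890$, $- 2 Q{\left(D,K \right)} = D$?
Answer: $-14597692279$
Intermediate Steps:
$x{\left(z,O \right)} = -327$ ($x{\left(z,O \right)} = \left(- \frac{1}{2}\right) 654 = -327$)
$I{\left(p \right)} = -15$ ($I{\left(p \right)} = \left(-5\right) 3 = -15$)
$Q{\left(D,K \right)} = - \frac{D}{2}$
$A = 222254$ ($A = 7364 + 214890 = 222254$)
$\left(Q{\left(604,I{\left(-26 \right)} \right)} + b\right) \left(x{\left(-228,-666 \right)} + A\right) = \left(\left(- \frac{1}{2}\right) 604 - 65475\right) \left(-327 + 222254\right) = \left(-302 - 65475\right) 221927 = \left(-65777\right) 221927 = -14597692279$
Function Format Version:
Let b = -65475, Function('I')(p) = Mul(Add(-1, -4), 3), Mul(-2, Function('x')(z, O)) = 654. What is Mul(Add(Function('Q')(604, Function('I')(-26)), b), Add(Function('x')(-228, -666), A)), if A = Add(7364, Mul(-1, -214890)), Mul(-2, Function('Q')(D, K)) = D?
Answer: -14597692279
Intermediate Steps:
Function('x')(z, O) = -327 (Function('x')(z, O) = Mul(Rational(-1, 2), 654) = -327)
Function('I')(p) = -15 (Function('I')(p) = Mul(-5, 3) = -15)
Function('Q')(D, K) = Mul(Rational(-1, 2), D)
A = 222254 (A = Add(7364, 214890) = 222254)
Mul(Add(Function('Q')(604, Function('I')(-26)), b), Add(Function('x')(-228, -666), A)) = Mul(Add(Mul(Rational(-1, 2), 604), -65475), Add(-327, 222254)) = Mul(Add(-302, -65475), 221927) = Mul(-65777, 221927) = -14597692279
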